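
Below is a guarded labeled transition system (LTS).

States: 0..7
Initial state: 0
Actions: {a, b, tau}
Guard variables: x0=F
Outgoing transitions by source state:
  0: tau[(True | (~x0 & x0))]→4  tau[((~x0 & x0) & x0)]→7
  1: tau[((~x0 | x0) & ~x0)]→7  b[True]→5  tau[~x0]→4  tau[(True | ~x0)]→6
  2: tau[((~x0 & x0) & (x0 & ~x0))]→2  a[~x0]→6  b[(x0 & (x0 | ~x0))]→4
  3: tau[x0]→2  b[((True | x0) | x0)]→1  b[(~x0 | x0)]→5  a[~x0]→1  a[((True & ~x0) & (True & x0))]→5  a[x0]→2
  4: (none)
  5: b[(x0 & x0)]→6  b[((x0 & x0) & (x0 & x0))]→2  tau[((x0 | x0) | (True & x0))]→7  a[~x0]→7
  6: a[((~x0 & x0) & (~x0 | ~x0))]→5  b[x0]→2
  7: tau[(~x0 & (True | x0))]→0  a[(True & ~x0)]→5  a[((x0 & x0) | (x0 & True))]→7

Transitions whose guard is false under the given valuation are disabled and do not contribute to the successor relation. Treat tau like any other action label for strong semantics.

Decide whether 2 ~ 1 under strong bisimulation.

Answer: NOT BISIMILAR

Analysis:
Compute ~ classes (split until stable):
  round 0: {{0,1,2,3,4,5,6,7}}
  round 1: {{0},{1},{2,5},{3},{4,6},{7}}
  round 2: {{0},{1},{2},{3},{4,6},{5},{7}}
Fixed point at round 3; 7 class(es).
2∈{2}, 1∈{1}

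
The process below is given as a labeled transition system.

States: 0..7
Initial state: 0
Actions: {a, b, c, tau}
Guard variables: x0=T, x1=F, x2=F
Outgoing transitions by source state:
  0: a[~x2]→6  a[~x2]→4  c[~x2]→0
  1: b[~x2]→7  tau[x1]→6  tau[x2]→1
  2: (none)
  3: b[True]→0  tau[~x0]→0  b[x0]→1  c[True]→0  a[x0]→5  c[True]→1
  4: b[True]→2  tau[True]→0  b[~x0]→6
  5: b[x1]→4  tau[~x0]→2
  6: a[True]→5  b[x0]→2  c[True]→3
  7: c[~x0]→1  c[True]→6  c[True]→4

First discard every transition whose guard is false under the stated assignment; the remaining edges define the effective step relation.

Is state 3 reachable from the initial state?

After dropping false guards: 16 live edges.
L0 = {0}
L1 = {4,6}  now seen {0,4,6}
L2 = {2,3,5}  now seen {0,2,3,4,5,6}
L3 = {1}  now seen {0,1,2,3,4,5,6}
L4 = {7}  now seen {0,1,2,3,4,5,6,7}
R = {0,1,2,3,4,5,6,7}
trace reaching 3: a·c

Answer: REACHABLE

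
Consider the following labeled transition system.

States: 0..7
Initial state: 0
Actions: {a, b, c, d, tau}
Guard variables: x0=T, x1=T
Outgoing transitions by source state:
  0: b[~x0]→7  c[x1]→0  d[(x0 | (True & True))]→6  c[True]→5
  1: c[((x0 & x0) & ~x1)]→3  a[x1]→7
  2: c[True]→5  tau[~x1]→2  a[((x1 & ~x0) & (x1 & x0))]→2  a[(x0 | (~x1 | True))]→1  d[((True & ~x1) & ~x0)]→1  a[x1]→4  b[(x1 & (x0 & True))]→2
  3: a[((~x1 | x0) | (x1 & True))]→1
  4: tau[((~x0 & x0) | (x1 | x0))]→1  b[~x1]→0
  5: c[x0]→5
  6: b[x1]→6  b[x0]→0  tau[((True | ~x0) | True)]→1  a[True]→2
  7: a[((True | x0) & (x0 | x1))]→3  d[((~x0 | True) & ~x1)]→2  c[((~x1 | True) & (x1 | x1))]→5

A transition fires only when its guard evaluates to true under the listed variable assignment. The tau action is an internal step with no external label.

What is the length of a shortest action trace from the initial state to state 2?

BFS to 2:
  L0 = {0}
  L1 = {5,6}
  L2 = {1,2}
first hit 2 at d=2 via d·a

Answer: 2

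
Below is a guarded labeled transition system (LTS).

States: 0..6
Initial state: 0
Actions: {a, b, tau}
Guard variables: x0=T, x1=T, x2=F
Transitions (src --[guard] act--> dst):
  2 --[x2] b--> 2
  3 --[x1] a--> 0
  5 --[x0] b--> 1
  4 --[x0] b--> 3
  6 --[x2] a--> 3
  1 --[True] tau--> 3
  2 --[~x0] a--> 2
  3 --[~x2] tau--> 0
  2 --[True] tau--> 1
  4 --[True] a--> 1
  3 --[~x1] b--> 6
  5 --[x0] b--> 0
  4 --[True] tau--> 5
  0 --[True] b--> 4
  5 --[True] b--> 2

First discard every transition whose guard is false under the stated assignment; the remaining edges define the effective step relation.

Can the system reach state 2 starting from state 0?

Guard filter leaves 11 enabled edge(s).
L0 = {0}
L1 = {4}  now seen {0,4}
L2 = {1,3,5}  now seen {0,1,3,4,5}
L3 = {2}  now seen {0,1,2,3,4,5}
R = {0,1,2,3,4,5}
trace reaching 2: b·tau·b

Answer: REACHABLE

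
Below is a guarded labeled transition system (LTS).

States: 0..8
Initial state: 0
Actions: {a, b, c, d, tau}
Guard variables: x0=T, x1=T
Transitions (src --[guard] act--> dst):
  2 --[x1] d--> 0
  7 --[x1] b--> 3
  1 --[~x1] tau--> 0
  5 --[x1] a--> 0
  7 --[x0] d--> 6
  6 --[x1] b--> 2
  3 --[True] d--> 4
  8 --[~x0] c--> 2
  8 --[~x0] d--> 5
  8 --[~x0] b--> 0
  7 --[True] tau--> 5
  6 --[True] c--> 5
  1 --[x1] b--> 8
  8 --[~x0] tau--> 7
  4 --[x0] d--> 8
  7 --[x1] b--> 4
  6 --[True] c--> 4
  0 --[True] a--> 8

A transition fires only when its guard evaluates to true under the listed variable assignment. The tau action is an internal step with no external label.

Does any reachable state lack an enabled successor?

R = {0,8}
  0: a→8  [1 out]
  8: ∅  [no exit]
Path to 8: a

Answer: DEADLOCK at state 8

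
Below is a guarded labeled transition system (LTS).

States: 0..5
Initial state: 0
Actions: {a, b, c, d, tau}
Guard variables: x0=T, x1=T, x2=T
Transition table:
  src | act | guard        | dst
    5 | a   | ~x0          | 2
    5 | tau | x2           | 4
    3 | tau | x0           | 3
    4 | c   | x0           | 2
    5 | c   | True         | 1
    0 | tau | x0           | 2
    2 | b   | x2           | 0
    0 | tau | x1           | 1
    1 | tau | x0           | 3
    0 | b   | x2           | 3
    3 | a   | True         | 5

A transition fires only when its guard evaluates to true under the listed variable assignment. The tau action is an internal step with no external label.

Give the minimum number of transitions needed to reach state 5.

Answer: 2

Analysis:
BFS to 5:
  Layer 0: {0}
  Layer 1: {1,2,3}
  Layer 2: {5}
depth(5)=2, e.g. b·a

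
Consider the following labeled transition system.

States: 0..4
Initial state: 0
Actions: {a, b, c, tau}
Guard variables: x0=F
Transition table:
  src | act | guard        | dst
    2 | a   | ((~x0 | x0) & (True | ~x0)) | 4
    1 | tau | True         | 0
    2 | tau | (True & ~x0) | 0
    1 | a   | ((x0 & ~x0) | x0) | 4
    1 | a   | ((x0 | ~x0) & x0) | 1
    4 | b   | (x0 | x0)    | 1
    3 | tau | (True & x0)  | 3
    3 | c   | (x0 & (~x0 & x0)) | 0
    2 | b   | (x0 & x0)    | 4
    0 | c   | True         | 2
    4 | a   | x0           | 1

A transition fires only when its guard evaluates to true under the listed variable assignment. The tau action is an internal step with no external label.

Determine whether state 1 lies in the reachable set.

Guard filter leaves 4 enabled edge(s).
L0 = {0}
L1 = {2}  total {0,2}
L2 = {4}  total {0,2,4}
Reachable = {0,2,4}

Answer: UNREACHABLE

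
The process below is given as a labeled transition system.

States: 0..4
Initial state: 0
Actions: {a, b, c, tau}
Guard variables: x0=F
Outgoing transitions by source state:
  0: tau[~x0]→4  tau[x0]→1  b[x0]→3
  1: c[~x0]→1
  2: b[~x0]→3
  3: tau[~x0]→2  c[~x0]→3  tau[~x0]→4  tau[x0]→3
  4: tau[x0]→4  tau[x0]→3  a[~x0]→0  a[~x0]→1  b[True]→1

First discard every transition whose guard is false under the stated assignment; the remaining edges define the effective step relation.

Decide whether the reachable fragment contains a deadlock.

R = {0,1,4}
  0: tau→4  [1 out]
  1: c→1  [1 out]
  4: a→0  a→1  b→1  [3 out]

Answer: DEADLOCK-FREE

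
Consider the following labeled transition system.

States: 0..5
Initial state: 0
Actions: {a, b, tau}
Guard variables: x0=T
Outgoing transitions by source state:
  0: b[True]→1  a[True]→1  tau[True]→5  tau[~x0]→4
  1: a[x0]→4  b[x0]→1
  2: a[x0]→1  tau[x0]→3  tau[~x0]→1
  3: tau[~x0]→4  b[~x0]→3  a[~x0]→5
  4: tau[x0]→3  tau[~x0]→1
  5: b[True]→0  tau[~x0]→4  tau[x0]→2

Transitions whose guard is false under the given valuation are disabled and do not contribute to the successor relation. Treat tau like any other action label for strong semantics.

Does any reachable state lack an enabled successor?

Answer: DEADLOCK at state 3

Trace:
Reachable = {0,1,2,3,4,5}
  0: a→1  b→1  tau→5  [deg 3]
  1: a→4  b→1  [deg 2]
  2: a→1  tau→3  [deg 2]
  3: ∅  [deadlock]
  4: tau→3  [deg 1]
  5: b→0  tau→2  [deg 2]
Path to 3: b·a·tau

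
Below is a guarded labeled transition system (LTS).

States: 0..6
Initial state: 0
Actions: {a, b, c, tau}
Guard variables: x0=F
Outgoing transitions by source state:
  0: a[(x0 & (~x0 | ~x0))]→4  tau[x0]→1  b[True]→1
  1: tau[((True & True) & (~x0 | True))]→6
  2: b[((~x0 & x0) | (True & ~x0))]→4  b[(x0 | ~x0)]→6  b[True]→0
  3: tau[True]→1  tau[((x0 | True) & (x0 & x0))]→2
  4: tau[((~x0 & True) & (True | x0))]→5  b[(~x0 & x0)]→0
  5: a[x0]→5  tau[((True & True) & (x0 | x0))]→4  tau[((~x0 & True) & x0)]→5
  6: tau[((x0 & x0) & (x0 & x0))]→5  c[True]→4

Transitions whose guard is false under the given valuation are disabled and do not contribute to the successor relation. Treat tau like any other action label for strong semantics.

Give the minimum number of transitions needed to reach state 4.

Answer: 3

Analysis:
BFS to 4:
  Layer 0: {0}
  Layer 1: {1}
  Layer 2: {6}
  Layer 3: {4}
first hit 4 at d=3 via b·tau·c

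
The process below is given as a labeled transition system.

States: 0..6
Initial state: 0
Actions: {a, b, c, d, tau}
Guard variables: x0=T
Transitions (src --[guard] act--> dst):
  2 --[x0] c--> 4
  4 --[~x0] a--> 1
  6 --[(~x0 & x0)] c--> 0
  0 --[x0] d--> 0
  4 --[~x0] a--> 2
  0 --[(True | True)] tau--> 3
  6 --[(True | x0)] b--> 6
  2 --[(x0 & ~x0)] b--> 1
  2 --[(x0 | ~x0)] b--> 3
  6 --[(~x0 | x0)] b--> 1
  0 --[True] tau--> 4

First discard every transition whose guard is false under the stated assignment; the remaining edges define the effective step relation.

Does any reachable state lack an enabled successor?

Answer: DEADLOCK at state 3

Trace:
Reach set: {0,3,4}
  0: d→0  tau→3  tau→4  [3 out]
  3: ∅  [deadlock]
  4: ∅  [deadlock]
witness 3: tau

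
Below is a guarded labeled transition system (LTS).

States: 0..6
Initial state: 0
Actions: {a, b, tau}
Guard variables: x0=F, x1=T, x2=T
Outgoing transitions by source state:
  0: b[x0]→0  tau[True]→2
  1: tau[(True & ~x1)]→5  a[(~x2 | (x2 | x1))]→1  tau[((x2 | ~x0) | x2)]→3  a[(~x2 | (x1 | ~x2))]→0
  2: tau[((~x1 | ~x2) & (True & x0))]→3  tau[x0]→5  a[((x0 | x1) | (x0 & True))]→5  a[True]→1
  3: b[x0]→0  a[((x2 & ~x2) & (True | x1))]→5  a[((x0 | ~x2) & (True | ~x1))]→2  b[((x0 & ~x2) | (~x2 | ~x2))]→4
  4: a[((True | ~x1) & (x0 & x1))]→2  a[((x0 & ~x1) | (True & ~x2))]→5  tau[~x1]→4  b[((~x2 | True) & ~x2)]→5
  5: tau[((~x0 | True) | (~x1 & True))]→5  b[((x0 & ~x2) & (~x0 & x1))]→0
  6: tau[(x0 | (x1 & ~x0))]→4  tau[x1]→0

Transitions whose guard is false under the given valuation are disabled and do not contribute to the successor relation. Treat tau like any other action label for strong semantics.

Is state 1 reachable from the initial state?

Answer: REACHABLE

Trace:
9 transition(s) survive guard evaluation.
Layer 0: {0}
Layer 1: {2}  now seen {0,2}
Layer 2: {1,5}  now seen {0,1,2,5}
Layer 3: {3}  now seen {0,1,2,3,5}
Reach set: {0,1,2,3,5}
witness 1: tau·a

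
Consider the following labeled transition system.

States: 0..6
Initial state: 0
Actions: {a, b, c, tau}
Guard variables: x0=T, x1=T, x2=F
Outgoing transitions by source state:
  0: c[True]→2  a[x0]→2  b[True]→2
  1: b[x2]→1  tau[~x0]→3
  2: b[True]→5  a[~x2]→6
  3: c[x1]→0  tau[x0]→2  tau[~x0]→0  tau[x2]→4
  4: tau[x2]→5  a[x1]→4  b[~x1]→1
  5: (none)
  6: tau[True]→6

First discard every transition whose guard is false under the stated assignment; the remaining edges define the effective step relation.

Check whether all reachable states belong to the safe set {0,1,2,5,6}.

Inv-set: {0,1,2,5,6}
R = {0,2,5,6}
  0: ok
  2: ok
  5: ok
  6: ok

Answer: INVARIANT HOLDS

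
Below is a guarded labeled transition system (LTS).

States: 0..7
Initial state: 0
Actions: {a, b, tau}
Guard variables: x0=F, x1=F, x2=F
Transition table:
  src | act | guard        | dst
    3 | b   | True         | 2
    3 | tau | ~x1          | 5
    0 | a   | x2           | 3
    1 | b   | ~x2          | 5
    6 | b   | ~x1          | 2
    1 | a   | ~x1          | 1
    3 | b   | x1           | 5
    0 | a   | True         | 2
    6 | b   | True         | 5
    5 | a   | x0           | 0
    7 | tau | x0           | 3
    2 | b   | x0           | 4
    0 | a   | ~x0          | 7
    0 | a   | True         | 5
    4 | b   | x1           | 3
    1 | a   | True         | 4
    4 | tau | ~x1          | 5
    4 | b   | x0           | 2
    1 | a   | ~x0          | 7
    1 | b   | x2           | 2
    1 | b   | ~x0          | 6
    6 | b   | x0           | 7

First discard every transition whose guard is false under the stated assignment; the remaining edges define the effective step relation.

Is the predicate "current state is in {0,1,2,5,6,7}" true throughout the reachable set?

Safe = {0,1,2,5,6,7}
Reachable = {0,2,5,7}
  0: ok
  2: ok
  5: ok
  7: ok

Answer: INVARIANT HOLDS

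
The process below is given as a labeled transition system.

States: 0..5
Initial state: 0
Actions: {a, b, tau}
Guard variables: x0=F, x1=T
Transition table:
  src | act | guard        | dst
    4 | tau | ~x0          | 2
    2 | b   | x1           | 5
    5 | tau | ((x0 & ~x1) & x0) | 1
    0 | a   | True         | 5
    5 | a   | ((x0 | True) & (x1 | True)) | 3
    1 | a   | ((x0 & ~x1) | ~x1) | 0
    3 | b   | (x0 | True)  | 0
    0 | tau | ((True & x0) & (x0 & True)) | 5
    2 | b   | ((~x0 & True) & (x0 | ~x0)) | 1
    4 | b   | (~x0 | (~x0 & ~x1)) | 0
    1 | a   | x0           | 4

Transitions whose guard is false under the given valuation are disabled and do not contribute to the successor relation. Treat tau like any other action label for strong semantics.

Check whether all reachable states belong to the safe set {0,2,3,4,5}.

Safe = {0,2,3,4,5}
R = {0,3,5}
  0: safe
  3: safe
  5: safe

Answer: INVARIANT HOLDS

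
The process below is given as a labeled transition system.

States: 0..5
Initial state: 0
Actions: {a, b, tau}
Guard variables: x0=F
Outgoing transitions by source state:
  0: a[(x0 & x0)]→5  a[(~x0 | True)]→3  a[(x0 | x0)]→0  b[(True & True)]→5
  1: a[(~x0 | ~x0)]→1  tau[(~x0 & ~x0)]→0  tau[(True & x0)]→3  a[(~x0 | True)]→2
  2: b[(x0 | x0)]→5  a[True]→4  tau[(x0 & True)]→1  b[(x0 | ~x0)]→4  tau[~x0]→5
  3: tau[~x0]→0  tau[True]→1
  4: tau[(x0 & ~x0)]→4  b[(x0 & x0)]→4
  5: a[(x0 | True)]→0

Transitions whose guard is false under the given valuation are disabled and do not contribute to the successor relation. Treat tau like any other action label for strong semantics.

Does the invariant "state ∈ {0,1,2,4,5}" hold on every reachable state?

Answer: INVARIANT VIOLATED at state 3

Analysis:
Allowed set {0,1,2,4,5}
Reachable = {0,1,2,3,4,5}
  0: ✓
  1: ✓
  2: ✓
  3: outside
  4: ✓
  5: ✓
counterexample path to 3: a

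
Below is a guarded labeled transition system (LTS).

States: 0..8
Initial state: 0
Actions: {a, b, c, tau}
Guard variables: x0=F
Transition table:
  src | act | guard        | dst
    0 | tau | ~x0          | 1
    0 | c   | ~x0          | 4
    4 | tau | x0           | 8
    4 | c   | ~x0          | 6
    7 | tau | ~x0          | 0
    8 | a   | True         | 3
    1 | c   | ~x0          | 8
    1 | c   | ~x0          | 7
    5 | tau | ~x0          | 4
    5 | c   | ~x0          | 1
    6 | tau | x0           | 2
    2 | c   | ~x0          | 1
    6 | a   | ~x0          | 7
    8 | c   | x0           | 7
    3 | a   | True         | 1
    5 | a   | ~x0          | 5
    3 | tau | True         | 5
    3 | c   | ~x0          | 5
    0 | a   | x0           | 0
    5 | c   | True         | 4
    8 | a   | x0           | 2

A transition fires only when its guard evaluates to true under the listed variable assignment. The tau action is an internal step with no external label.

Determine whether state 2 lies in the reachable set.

Answer: UNREACHABLE

Analysis:
After dropping false guards: 16 live edges.
depth 0: {0}
depth 1: {1,4}  cumulative {0,1,4}
depth 2: {6,7,8}  cumulative {0,1,4,6,7,8}
depth 3: {3}  cumulative {0,1,3,4,6,7,8}
depth 4: {5}  cumulative {0,1,3,4,5,6,7,8}
R = {0,1,3,4,5,6,7,8}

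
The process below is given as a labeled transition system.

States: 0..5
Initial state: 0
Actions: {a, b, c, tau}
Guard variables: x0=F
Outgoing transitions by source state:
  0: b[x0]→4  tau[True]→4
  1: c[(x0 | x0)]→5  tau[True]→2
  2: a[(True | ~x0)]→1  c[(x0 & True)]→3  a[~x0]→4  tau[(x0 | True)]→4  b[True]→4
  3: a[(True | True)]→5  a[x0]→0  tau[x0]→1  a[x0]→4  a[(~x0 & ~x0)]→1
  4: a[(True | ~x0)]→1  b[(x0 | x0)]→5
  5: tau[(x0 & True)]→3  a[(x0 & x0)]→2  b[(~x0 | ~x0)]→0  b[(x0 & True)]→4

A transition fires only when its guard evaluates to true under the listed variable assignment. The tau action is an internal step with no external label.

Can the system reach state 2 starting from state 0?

Answer: REACHABLE

Trace:
10 transition(s) survive guard evaluation.
depth 0: {0}
depth 1: {4}  now seen {0,4}
depth 2: {1}  now seen {0,1,4}
depth 3: {2}  now seen {0,1,2,4}
Reachable = {0,1,2,4}
trace reaching 2: tau·a·tau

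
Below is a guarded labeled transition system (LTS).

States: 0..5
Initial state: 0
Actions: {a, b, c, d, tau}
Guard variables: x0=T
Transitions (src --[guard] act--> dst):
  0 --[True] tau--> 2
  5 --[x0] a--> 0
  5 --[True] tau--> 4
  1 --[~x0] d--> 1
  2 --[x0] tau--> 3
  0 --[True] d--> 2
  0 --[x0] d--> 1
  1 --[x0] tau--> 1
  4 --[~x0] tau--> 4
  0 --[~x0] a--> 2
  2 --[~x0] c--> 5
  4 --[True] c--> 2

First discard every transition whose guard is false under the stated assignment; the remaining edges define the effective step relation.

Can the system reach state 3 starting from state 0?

Answer: REACHABLE

Trace:
After dropping false guards: 8 live edges.
depth 0: {0}
depth 1: {1,2}  total {0,1,2}
depth 2: {3}  total {0,1,2,3}
R = {0,1,2,3}
witness 3: tau·tau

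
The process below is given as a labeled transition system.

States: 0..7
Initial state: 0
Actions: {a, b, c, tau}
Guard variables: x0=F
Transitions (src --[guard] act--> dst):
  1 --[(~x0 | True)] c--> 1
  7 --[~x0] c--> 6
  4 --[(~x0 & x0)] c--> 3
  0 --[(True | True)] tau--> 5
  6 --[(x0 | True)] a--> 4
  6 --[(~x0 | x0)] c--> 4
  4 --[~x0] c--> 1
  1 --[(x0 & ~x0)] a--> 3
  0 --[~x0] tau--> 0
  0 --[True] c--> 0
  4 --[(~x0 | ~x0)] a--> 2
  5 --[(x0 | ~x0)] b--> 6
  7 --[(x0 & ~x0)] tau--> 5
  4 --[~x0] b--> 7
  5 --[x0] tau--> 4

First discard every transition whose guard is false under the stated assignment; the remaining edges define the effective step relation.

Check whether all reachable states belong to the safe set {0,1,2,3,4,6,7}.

Answer: INVARIANT VIOLATED at state 5

Trace:
Safe = {0,1,2,3,4,6,7}
Reachable = {0,1,2,4,5,6,7}
  0: ✓
  1: ✓
  2: ✓
  4: ✓
  5: outside
  6: ✓
  7: ✓
witness against invariant: tau → 5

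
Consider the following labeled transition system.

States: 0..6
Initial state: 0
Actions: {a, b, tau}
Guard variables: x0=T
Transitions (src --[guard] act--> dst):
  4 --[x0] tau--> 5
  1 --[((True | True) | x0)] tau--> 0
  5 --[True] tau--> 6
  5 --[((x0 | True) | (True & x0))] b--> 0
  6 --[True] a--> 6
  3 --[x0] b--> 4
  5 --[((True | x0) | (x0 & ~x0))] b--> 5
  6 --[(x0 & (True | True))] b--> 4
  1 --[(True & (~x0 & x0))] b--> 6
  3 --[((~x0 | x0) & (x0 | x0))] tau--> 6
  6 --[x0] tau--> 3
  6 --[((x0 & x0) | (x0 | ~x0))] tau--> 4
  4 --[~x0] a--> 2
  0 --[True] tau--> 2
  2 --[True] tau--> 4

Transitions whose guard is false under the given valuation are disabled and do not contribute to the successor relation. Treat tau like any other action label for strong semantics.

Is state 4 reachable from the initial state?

Answer: REACHABLE

Trace:
After dropping false guards: 13 live edges.
Layer 0: {0}
Layer 1: {2}  cumulative {0,2}
Layer 2: {4}  cumulative {0,2,4}
Layer 3: {5}  cumulative {0,2,4,5}
Layer 4: {6}  cumulative {0,2,4,5,6}
Layer 5: {3}  cumulative {0,2,3,4,5,6}
Reachable = {0,2,3,4,5,6}
Path to 4: tau·tau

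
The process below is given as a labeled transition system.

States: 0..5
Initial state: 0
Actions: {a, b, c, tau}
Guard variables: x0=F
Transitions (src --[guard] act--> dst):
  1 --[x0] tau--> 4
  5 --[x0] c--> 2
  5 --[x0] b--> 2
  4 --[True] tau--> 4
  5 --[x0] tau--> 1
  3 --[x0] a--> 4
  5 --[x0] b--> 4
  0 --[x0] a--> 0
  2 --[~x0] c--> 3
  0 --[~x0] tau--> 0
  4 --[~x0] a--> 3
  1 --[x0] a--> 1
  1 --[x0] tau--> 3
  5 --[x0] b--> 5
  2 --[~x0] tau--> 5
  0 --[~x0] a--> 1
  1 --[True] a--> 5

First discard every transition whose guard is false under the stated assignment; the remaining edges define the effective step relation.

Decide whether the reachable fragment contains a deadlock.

Answer: DEADLOCK at state 5

Analysis:
Reach set: {0,1,5}
  0: a→1  tau→0  [deg 2]
  1: a→5  [deg 1]
  5: ∅  [deadlock]
Path to 5: a·a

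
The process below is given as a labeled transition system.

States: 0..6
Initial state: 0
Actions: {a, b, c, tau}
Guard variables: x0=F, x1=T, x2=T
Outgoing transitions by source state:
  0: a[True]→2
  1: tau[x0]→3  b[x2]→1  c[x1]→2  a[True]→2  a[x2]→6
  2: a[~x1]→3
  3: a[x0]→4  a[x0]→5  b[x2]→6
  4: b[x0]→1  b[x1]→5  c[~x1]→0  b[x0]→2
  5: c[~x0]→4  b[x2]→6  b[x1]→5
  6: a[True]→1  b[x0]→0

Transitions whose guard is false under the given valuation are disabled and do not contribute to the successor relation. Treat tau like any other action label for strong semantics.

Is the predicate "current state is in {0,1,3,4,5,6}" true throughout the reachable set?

Safe = {0,1,3,4,5,6}
R = {0,2}
  0: ok
  2: outside
witness against invariant: a → 2

Answer: INVARIANT VIOLATED at state 2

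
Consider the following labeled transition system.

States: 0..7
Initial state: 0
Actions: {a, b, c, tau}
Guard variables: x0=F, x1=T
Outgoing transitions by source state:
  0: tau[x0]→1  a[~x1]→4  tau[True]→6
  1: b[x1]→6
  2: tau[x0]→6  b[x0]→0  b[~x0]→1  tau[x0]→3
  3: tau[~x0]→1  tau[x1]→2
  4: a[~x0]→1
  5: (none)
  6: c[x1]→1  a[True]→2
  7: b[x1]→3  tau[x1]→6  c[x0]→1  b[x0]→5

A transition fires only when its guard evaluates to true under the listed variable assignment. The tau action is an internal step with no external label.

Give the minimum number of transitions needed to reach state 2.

Breadth-first toward 2:
  Layer 0: {0}
  Layer 1: {6}
  Layer 2: {1,2}
first hit 2 at d=2 via tau·a

Answer: 2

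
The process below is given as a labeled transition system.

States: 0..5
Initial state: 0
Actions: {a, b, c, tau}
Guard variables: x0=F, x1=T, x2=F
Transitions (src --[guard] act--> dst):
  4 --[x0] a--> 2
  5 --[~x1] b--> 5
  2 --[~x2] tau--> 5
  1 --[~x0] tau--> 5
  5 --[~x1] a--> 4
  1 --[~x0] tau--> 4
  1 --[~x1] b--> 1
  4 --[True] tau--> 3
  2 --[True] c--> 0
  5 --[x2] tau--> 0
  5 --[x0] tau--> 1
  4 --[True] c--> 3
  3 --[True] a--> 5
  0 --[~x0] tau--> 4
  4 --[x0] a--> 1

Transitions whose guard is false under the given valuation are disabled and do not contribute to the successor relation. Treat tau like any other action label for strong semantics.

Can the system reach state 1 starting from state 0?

Answer: UNREACHABLE

Working:
After dropping false guards: 8 live edges.
Layer 0: {0}
Layer 1: {4}  now seen {0,4}
Layer 2: {3}  now seen {0,3,4}
Layer 3: {5}  now seen {0,3,4,5}
Reach set: {0,3,4,5}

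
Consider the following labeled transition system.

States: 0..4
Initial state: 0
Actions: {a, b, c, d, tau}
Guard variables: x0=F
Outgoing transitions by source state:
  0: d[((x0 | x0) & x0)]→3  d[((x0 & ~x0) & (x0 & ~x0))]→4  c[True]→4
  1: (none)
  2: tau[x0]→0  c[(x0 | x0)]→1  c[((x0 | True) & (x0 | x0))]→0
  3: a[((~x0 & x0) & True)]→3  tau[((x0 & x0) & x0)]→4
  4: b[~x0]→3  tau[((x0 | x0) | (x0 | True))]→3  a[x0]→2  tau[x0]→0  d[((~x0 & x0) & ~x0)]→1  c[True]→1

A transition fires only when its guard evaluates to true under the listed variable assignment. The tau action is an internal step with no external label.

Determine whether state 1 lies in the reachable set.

Answer: REACHABLE

Working:
4 transition(s) survive guard evaluation.
Layer 0: {0}
Layer 1: {4}  now seen {0,4}
Layer 2: {1,3}  now seen {0,1,3,4}
R = {0,1,3,4}
Path to 1: c·c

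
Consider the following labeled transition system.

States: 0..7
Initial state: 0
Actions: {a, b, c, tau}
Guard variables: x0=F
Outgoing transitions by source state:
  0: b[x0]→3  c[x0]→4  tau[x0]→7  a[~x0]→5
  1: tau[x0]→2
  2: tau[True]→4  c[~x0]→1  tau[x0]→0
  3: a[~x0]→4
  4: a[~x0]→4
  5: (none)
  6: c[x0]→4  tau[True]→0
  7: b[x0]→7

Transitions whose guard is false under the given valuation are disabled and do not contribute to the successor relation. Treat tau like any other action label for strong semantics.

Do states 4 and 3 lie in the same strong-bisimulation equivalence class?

Answer: BISIMILAR

Trace:
Refine partition for ~:
  π0 = {{0,1,2,3,4,5,6,7}}
  π1 = {{0,3,4},{1,5,7},{2},{6}}
  π2 = {{0},{1,5,7},{2},{3,4},{6}}
stable after 3 split(s): 5 block(s)
4∈{3,4}, 3∈{3,4}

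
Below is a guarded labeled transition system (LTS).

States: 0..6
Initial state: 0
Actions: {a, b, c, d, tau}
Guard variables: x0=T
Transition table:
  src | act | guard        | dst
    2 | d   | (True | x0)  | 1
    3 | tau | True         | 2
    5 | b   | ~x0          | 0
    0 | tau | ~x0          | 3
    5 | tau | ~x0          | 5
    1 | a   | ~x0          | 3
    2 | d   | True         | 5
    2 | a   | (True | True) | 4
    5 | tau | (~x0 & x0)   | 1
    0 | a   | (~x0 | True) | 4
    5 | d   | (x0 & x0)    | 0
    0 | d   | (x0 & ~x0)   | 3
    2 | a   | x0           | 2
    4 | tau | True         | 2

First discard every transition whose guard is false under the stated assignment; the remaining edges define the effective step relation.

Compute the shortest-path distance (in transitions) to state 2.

Breadth-first toward 2:
  L0 = {0}
  L1 = {4}
  L2 = {2}
depth(2)=2, e.g. a·tau

Answer: 2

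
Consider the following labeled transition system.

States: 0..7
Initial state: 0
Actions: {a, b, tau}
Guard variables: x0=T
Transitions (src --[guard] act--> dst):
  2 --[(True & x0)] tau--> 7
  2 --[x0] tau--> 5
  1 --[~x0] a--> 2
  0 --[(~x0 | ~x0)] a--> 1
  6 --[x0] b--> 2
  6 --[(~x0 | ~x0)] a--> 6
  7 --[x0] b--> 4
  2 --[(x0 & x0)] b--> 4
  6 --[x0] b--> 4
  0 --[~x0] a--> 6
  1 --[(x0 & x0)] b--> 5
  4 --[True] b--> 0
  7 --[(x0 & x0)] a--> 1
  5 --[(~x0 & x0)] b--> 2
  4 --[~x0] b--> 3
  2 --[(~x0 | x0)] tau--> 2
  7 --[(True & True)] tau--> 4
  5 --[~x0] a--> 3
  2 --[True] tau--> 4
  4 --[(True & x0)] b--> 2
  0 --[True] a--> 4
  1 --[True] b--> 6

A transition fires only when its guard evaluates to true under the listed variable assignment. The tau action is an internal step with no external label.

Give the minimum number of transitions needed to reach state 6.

BFS to 6:
  Layer 0: {0}
  Layer 1: {4}
  Layer 2: {2}
  Layer 3: {5,7}
  Layer 4: {1}
  Layer 5: {6}
depth(6)=5, e.g. a·b·tau·a·b

Answer: 5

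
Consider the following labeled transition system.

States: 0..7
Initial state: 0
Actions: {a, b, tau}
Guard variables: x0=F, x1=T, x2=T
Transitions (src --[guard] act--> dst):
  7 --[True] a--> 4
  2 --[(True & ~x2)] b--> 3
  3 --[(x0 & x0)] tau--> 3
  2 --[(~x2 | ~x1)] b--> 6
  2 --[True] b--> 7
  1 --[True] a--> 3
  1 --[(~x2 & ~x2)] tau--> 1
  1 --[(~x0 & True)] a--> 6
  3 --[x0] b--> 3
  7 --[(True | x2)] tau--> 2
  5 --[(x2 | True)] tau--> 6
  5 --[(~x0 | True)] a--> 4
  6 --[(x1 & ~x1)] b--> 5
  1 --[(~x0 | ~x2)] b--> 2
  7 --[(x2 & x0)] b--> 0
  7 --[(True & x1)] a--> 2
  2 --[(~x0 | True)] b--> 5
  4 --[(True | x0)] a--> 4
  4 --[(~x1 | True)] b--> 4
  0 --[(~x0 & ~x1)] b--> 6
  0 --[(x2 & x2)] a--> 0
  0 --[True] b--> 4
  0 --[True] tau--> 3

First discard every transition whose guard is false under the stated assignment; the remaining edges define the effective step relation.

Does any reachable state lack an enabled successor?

Reach set: {0,3,4}
  0: a→0  b→4  tau→3  [3 out]
  3: ∅  [deadlock]
  4: a→4  b→4  [2 out]
witness 3: tau

Answer: DEADLOCK at state 3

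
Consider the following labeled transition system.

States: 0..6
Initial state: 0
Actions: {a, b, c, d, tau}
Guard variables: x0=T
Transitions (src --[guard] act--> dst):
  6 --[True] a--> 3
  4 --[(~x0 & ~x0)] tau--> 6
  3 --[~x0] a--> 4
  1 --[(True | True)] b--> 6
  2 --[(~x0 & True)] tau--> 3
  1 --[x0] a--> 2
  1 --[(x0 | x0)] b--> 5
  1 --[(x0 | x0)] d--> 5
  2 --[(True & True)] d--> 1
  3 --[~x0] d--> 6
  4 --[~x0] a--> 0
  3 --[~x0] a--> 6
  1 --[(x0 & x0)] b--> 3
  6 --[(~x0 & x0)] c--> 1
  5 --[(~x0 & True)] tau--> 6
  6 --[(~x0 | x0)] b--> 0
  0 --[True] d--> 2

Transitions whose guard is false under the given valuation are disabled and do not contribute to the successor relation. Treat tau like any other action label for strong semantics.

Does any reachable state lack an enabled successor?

Answer: DEADLOCK at state 3

Analysis:
Reach set: {0,1,2,3,5,6}
  0: d→2  [1 out]
  1: a→2  b→3  b→5  b→6  d→5  [5 out]
  2: d→1  [1 out]
  3: ∅  [deadlock]
  5: ∅  [deadlock]
  6: a→3  b→0  [2 out]
Path to 3: d·d·b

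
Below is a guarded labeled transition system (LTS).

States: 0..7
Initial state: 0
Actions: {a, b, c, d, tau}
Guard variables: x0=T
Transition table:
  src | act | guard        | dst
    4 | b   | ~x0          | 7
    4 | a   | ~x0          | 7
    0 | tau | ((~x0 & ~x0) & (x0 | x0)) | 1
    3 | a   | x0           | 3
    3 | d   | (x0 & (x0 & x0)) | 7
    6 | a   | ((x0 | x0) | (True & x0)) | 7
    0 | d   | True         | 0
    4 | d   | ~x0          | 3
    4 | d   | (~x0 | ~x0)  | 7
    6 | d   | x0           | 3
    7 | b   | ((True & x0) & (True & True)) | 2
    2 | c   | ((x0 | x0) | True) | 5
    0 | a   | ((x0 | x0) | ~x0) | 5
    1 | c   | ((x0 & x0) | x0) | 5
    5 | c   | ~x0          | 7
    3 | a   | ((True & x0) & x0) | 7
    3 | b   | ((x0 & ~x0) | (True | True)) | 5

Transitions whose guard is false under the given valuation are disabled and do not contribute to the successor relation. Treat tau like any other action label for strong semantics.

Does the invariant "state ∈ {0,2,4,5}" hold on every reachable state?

Allowed set {0,2,4,5}
Reach set: {0,5}
  0: ✓
  5: ✓

Answer: INVARIANT HOLDS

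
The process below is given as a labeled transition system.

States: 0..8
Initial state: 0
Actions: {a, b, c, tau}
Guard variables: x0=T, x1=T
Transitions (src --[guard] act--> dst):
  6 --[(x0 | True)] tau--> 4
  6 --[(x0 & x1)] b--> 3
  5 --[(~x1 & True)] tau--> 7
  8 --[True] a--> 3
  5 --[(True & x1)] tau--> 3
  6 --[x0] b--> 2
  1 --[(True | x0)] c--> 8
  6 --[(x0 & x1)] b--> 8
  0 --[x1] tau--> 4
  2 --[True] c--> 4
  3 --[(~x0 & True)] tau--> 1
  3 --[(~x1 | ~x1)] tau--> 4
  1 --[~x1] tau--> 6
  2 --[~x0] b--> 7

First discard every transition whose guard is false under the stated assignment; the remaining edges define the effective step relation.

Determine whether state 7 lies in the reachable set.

9 transition(s) survive guard evaluation.
L0 = {0}
L1 = {4}  cumulative {0,4}
R = {0,4}

Answer: UNREACHABLE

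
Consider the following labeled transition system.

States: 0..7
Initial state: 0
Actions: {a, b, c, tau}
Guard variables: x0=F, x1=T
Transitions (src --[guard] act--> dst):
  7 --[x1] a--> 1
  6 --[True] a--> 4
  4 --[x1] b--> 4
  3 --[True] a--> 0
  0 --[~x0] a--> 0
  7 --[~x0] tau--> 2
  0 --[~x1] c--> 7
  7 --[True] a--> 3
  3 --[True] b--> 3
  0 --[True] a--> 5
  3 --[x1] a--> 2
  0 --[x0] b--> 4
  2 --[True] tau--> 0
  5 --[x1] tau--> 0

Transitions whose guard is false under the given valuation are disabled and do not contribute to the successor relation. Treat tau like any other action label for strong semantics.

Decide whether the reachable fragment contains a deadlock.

Reachable = {0,5}
  0: a→0  a→5  [2 out]
  5: tau→0  [1 out]

Answer: DEADLOCK-FREE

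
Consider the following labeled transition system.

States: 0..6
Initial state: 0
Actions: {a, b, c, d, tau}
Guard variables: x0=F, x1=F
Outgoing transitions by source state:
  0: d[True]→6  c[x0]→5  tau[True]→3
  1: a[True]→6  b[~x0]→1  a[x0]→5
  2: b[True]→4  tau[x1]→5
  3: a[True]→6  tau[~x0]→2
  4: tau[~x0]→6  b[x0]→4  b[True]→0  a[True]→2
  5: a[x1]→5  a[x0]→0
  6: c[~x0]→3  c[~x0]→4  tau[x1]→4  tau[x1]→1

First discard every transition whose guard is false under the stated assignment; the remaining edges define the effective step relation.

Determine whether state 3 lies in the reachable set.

Guard filter leaves 12 enabled edge(s).
depth 0: {0}
depth 1: {3,6}  cumulative {0,3,6}
depth 2: {2,4}  cumulative {0,2,3,4,6}
R = {0,2,3,4,6}
Path to 3: tau

Answer: REACHABLE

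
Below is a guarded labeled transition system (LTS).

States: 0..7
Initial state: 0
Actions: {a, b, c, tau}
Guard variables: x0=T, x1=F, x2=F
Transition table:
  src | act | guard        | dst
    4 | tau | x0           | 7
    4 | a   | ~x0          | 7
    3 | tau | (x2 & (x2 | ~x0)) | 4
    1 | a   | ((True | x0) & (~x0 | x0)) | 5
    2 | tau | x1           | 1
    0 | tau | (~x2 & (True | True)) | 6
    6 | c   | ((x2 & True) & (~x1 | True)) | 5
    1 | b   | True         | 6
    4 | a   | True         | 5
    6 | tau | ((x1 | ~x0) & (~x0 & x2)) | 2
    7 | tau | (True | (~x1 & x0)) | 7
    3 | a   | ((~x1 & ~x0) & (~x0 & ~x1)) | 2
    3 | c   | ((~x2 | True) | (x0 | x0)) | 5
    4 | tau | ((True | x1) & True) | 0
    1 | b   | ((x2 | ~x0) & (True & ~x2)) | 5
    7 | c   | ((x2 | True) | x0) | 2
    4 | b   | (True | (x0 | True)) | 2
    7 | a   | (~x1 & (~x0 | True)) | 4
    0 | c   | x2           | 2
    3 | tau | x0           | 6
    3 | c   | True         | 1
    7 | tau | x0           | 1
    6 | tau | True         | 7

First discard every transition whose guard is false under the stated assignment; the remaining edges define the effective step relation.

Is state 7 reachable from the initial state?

Answer: REACHABLE

Working:
Guard filter leaves 15 enabled edge(s).
depth 0: {0}
depth 1: {6}  now seen {0,6}
depth 2: {7}  now seen {0,6,7}
depth 3: {1,2,4}  now seen {0,1,2,4,6,7}
depth 4: {5}  now seen {0,1,2,4,5,6,7}
Reach set: {0,1,2,4,5,6,7}
witness 7: tau·tau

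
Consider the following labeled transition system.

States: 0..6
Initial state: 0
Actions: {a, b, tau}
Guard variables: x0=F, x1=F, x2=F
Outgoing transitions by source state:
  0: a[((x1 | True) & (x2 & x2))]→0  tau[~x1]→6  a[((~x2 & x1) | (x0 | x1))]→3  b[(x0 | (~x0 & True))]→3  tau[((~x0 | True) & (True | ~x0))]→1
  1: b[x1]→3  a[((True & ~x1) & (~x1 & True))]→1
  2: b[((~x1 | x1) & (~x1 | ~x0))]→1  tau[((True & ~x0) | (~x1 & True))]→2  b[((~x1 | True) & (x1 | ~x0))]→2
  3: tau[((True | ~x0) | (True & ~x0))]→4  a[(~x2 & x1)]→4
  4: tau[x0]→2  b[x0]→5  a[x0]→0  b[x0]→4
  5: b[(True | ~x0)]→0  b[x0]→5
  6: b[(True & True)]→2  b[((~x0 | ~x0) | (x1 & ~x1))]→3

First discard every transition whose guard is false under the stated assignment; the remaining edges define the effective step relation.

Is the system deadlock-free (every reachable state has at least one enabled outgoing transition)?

Answer: DEADLOCK at state 4

Trace:
Reach set: {0,1,2,3,4,6}
  0: b→3  tau→1  tau→6  [3 exit(s)]
  1: a→1  [1 exit(s)]
  2: b→1  b→2  tau→2  [3 exit(s)]
  3: tau→4  [1 exit(s)]
  4: ∅  [no exit]
  6: b→2  b→3  [2 exit(s)]
trace reaching 4: b·tau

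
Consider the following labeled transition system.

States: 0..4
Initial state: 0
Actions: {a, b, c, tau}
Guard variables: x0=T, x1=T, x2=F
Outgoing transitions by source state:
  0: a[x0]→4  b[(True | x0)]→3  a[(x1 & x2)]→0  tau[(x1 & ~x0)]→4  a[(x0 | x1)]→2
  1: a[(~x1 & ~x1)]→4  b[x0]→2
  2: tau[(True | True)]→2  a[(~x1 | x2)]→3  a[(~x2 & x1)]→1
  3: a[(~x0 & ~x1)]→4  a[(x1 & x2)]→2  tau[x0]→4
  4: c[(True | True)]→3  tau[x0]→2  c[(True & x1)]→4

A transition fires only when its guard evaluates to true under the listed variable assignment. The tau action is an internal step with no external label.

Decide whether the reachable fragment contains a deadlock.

Answer: DEADLOCK-FREE

Working:
Reachable = {0,1,2,3,4}
  0: a→2  a→4  b→3  [3 exit(s)]
  1: b→2  [1 exit(s)]
  2: a→1  tau→2  [2 exit(s)]
  3: tau→4  [1 exit(s)]
  4: c→3  c→4  tau→2  [3 exit(s)]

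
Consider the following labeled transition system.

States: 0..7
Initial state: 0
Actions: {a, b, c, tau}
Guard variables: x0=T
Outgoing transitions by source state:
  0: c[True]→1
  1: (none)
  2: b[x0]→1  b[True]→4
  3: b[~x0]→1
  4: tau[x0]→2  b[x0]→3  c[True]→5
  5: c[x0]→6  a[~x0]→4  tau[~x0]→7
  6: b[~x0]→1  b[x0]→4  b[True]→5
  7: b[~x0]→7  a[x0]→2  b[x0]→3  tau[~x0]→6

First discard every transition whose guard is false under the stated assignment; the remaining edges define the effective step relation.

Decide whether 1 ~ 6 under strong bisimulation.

Answer: NOT BISIMILAR

Analysis:
Bisimulation quotient by refinement:
  round 0: {{0,1,2,3,4,5,6,7}}
  round 1: {{0,5},{1,3},{2,6},{4},{7}}
  round 2: {{0},{1,3},{2},{4},{5},{6},{7}}
Fixed point at round 3; 7 class(es).
class of 1: {1,3}; class of 6: {6}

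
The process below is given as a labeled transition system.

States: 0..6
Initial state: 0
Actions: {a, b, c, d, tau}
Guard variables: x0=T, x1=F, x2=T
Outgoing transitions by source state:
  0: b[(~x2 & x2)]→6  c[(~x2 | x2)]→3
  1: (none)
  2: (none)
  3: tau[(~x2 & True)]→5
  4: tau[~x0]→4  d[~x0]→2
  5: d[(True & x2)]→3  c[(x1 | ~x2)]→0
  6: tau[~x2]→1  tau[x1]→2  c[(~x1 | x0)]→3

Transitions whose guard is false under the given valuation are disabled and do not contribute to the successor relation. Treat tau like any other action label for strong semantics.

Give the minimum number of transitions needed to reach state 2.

Answer: UNREACHABLE

Trace:
Layered search for 2:
  L0 = {0}
  L1 = {3}
2 never appears.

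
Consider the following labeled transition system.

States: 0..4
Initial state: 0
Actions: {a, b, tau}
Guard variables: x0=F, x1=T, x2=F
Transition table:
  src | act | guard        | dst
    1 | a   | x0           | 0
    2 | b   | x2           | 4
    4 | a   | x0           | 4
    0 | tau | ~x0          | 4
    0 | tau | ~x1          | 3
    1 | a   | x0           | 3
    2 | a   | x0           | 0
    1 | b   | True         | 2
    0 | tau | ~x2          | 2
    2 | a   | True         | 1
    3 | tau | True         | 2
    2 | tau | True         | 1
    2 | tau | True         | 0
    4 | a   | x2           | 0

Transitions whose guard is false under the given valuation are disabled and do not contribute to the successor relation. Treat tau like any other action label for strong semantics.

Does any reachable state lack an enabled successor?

Answer: DEADLOCK at state 4

Trace:
Reach set: {0,1,2,4}
  0: tau→2  tau→4  [2 out]
  1: b→2  [1 out]
  2: a→1  tau→0  tau→1  [3 out]
  4: ∅  [deadlock]
Path to 4: tau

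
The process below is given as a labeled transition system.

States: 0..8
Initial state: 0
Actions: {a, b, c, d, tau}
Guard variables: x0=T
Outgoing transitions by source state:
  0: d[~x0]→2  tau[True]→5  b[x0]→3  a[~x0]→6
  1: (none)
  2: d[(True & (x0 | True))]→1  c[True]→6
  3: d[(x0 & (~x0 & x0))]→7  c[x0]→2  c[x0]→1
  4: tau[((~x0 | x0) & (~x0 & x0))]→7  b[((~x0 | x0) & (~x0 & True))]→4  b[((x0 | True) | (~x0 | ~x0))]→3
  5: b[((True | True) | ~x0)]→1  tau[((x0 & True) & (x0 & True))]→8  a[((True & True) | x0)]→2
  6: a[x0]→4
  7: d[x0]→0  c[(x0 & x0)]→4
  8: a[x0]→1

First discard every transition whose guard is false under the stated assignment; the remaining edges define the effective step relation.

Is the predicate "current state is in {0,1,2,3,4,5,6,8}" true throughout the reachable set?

Safe = {0,1,2,3,4,5,6,8}
Reachable = {0,1,2,3,4,5,6,8}
  0: ok
  1: ok
  2: ok
  3: ok
  4: ok
  5: ok
  6: ok
  8: ok

Answer: INVARIANT HOLDS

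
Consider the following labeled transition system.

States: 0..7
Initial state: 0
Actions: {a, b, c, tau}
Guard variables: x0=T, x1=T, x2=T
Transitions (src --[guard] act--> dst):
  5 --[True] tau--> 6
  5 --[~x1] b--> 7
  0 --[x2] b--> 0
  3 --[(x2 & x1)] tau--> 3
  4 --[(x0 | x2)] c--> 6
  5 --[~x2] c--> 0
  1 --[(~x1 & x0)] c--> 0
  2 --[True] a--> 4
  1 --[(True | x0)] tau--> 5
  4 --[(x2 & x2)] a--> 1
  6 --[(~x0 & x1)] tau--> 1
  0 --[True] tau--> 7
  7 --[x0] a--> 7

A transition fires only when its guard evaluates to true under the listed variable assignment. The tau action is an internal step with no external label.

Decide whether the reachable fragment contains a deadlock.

Answer: DEADLOCK-FREE

Analysis:
Reachable = {0,7}
  0: b→0  tau→7  [deg 2]
  7: a→7  [deg 1]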